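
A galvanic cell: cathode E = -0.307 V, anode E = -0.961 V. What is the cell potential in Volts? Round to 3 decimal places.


Standard cell potential: E_cell = E_cathode - E_anode.
E_cell = -0.307 - (-0.961)
E_cell = 0.654 V, rounded to 3 dp:

0.654 V


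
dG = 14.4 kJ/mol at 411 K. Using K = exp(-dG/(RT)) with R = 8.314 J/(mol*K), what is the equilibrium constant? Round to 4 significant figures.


dG is in kJ/mol; multiply by 1000 to match R in J/(mol*K).
RT = 8.314 * 411 = 3417.054 J/mol
exponent = -dG*1000 / (RT) = -(14.4*1000) / 3417.054 = -4.2141564
K = exp(-4.2141564)
K = 0.014784789, rounded to 4 significant figures:

0.01478


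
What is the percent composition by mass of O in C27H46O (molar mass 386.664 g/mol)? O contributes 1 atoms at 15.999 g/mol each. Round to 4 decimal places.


pct = 100 * (n_elem * M_elem) / M_total
mass_contribution = 1 * 15.999 = 15.999 g/mol
pct = 100 * 15.999 / 386.664
pct = 4.13770095 %, rounded to 4 dp:

4.1377 %


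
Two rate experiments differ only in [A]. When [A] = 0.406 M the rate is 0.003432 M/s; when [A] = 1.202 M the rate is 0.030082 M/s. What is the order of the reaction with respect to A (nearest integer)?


Rate is proportional to [A]^n, so rate2/rate1 = ([A]2/[A]1)^n. Take logs to solve for n.
rate2/rate1 = 0.030082 / 0.003432 = 8.7652
[A]2/[A]1 = 1.202 / 0.406 = 2.9606
n = ln(8.7652) / ln(2.9606) = 2.0
Nearest integer order:

2


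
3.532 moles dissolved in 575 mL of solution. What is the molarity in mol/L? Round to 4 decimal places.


Convert volume to liters: V_L = V_mL / 1000.
V_L = 575 / 1000 = 0.575 L
M = n / V_L = 3.532 / 0.575
M = 6.1426087 mol/L, rounded to 4 dp:

6.1426 mol/L


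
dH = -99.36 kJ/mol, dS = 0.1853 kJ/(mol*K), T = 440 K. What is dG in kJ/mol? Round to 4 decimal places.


Gibbs: dG = dH - T*dS (consistent units, dS already in kJ/(mol*K)).
T*dS = 440 * 0.1853 = 81.532
dG = -99.36 - (81.532)
dG = -180.892 kJ/mol, rounded to 4 dp:

-180.8920 kJ/mol


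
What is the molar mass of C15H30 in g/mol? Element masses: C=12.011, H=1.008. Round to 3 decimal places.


M = sum(count * atomic_mass) over atoms.
M = 15*12.011 + 30*1.008
M = 180.165 + 30.24
M = 210.405 g/mol, rounded to 3 dp:

210.405 g/mol


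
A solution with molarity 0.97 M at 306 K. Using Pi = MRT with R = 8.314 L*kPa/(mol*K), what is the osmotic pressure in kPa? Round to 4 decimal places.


Osmotic pressure (van't Hoff): Pi = M*R*T.
RT = 8.314 * 306 = 2544.084
Pi = 0.97 * 2544.084
Pi = 2467.76148 kPa, rounded to 4 dp:

2467.7615 kPa


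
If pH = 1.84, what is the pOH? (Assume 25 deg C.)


At 25 deg C, pH + pOH = 14.
pOH = 14 - pH = 14 - 1.84
pOH = 12.16:

12.16


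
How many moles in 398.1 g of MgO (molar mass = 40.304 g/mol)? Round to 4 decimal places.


n = mass / M
n = 398.1 / 40.304
n = 9.87743152 mol, rounded to 4 dp:

9.8774 mol


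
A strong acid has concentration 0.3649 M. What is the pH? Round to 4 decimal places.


A strong acid dissociates completely, so [H+] equals the given concentration.
pH = -log10([H+]) = -log10(0.3649)
pH = 0.43782614, rounded to 4 dp:

0.4378


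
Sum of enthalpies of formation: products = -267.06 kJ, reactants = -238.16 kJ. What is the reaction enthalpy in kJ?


dH_rxn = sum(dH_f products) - sum(dH_f reactants)
dH_rxn = -267.06 - (-238.16)
dH_rxn = -28.9 kJ:

-28.90 kJ


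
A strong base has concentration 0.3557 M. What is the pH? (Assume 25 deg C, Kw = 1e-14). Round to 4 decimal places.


A strong base dissociates completely, so [OH-] equals the given concentration.
pOH = -log10([OH-]) = -log10(0.3557) = 0.448916
pH = 14 - pOH = 14 - 0.448916
pH = 13.551084, rounded to 4 dp:

13.5511


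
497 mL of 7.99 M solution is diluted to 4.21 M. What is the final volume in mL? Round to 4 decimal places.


Dilution: M1*V1 = M2*V2, solve for V2.
V2 = M1*V1 / M2
V2 = 7.99 * 497 / 4.21
V2 = 3971.03 / 4.21
V2 = 943.23752969 mL, rounded to 4 dp:

943.2375 mL


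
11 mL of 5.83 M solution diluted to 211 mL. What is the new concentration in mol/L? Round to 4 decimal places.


Dilution: M1*V1 = M2*V2, solve for M2.
M2 = M1*V1 / V2
M2 = 5.83 * 11 / 211
M2 = 64.13 / 211
M2 = 0.30393365 mol/L, rounded to 4 dp:

0.3039 mol/L


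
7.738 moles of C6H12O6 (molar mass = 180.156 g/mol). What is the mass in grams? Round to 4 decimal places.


mass = n * M
mass = 7.738 * 180.156
mass = 1394.047128 g, rounded to 4 dp:

1394.0471 g


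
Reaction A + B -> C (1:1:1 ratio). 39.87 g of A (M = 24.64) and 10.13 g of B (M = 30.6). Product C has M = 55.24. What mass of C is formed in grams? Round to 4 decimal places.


Find moles of each reactant; the smaller value is the limiting reagent in a 1:1:1 reaction, so moles_C equals moles of the limiter.
n_A = mass_A / M_A = 39.87 / 24.64 = 1.618101 mol
n_B = mass_B / M_B = 10.13 / 30.6 = 0.331046 mol
Limiting reagent: B (smaller), n_limiting = 0.331046 mol
mass_C = n_limiting * M_C = 0.331046 * 55.24
mass_C = 18.28698104 g, rounded to 4 dp:

18.2870 g


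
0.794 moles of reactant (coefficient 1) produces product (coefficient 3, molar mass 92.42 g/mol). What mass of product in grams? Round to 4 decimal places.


Use the coefficient ratio to convert reactant moles to product moles, then multiply by the product's molar mass.
moles_P = moles_R * (coeff_P / coeff_R) = 0.794 * (3/1) = 2.382
mass_P = moles_P * M_P = 2.382 * 92.42
mass_P = 220.14444 g, rounded to 4 dp:

220.1444 g


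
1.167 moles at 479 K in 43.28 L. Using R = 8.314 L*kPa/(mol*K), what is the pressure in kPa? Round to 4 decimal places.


PV = nRT, solve for P = nRT / V.
nRT = 1.167 * 8.314 * 479 = 4647.4678
P = 4647.4678 / 43.28
P = 107.38141867 kPa, rounded to 4 dp:

107.3814 kPa


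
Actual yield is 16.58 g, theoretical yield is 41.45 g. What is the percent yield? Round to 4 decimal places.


% yield = 100 * actual / theoretical
% yield = 100 * 16.58 / 41.45
% yield = 40.0 %, rounded to 4 dp:

40.0000 %


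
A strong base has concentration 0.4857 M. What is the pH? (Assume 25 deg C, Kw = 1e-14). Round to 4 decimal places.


A strong base dissociates completely, so [OH-] equals the given concentration.
pOH = -log10([OH-]) = -log10(0.4857) = 0.313632
pH = 14 - pOH = 14 - 0.313632
pH = 13.686368, rounded to 4 dp:

13.6864


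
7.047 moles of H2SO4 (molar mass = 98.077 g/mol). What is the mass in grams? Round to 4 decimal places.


mass = n * M
mass = 7.047 * 98.077
mass = 691.148619 g, rounded to 4 dp:

691.1486 g


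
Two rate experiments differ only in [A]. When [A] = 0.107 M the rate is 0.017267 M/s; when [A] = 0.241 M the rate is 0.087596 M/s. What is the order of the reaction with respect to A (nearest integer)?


Rate is proportional to [A]^n, so rate2/rate1 = ([A]2/[A]1)^n. Take logs to solve for n.
rate2/rate1 = 0.087596 / 0.017267 = 5.073
[A]2/[A]1 = 0.241 / 0.107 = 2.2523
n = ln(5.073) / ln(2.2523) = 2.0
Nearest integer order:

2


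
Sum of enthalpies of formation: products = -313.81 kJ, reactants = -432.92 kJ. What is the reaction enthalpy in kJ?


dH_rxn = sum(dH_f products) - sum(dH_f reactants)
dH_rxn = -313.81 - (-432.92)
dH_rxn = 119.11 kJ:

119.11 kJ


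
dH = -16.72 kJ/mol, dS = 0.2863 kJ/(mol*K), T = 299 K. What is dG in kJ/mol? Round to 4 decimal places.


Gibbs: dG = dH - T*dS (consistent units, dS already in kJ/(mol*K)).
T*dS = 299 * 0.2863 = 85.6037
dG = -16.72 - (85.6037)
dG = -102.3237 kJ/mol, rounded to 4 dp:

-102.3237 kJ/mol


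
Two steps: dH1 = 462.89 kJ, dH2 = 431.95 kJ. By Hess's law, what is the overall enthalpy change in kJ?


Hess's law: enthalpy is a state function, so add the step enthalpies.
dH_total = dH1 + dH2 = 462.89 + (431.95)
dH_total = 894.84 kJ:

894.84 kJ


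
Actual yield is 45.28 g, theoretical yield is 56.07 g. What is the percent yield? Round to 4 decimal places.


% yield = 100 * actual / theoretical
% yield = 100 * 45.28 / 56.07
% yield = 80.75619761 %, rounded to 4 dp:

80.7562 %


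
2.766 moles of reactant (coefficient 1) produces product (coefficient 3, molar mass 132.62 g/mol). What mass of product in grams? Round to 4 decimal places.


Use the coefficient ratio to convert reactant moles to product moles, then multiply by the product's molar mass.
moles_P = moles_R * (coeff_P / coeff_R) = 2.766 * (3/1) = 8.298
mass_P = moles_P * M_P = 8.298 * 132.62
mass_P = 1100.48076 g, rounded to 4 dp:

1100.4808 g


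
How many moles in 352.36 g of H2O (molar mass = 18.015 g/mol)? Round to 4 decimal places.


n = mass / M
n = 352.36 / 18.015
n = 19.55925618 mol, rounded to 4 dp:

19.5593 mol


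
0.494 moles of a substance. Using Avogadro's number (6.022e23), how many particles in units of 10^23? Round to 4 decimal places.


N = n * NA, then divide by 1e23 for the requested units.
N / 1e23 = n * 6.022
N / 1e23 = 0.494 * 6.022
N / 1e23 = 2.974868, rounded to 4 dp:

2.9749


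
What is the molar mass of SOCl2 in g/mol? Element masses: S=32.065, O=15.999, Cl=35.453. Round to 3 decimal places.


M = sum(count * atomic_mass) over atoms.
M = 1*32.065 + 1*15.999 + 2*35.453
M = 32.065 + 15.999 + 70.906
M = 118.97 g/mol, rounded to 3 dp:

118.970 g/mol


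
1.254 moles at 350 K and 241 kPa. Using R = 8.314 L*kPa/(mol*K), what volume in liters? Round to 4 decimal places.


PV = nRT, solve for V = nRT / P.
nRT = 1.254 * 8.314 * 350 = 3649.0146
V = 3649.0146 / 241
V = 15.14113942 L, rounded to 4 dp:

15.1411 L


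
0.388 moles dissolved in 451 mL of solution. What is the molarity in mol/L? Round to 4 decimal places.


Convert volume to liters: V_L = V_mL / 1000.
V_L = 451 / 1000 = 0.451 L
M = n / V_L = 0.388 / 0.451
M = 0.86031042 mol/L, rounded to 4 dp:

0.8603 mol/L


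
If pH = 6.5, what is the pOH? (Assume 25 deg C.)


At 25 deg C, pH + pOH = 14.
pOH = 14 - pH = 14 - 6.5
pOH = 7.5:

7.50


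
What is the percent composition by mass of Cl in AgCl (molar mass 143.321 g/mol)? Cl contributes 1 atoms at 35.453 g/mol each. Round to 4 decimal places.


pct = 100 * (n_elem * M_elem) / M_total
mass_contribution = 1 * 35.453 = 35.453 g/mol
pct = 100 * 35.453 / 143.321
pct = 24.73677968 %, rounded to 4 dp:

24.7368 %


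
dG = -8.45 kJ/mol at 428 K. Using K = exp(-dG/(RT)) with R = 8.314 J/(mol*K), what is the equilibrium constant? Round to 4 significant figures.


dG is in kJ/mol; multiply by 1000 to match R in J/(mol*K).
RT = 8.314 * 428 = 3558.392 J/mol
exponent = -dG*1000 / (RT) = -(-8.45*1000) / 3558.392 = 2.37466811
K = exp(2.37466811)
K = 10.747446, rounded to 4 significant figures:

10.75


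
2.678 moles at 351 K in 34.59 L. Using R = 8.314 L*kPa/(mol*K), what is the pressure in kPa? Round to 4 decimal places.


PV = nRT, solve for P = nRT / V.
nRT = 2.678 * 8.314 * 351 = 7814.9771
P = 7814.9771 / 34.59
P = 225.93168835 kPa, rounded to 4 dp:

225.9317 kPa


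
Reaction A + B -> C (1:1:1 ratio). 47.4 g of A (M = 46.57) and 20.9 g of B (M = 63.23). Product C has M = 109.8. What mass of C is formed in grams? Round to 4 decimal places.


Find moles of each reactant; the smaller value is the limiting reagent in a 1:1:1 reaction, so moles_C equals moles of the limiter.
n_A = mass_A / M_A = 47.4 / 46.57 = 1.017823 mol
n_B = mass_B / M_B = 20.9 / 63.23 = 0.330539 mol
Limiting reagent: B (smaller), n_limiting = 0.330539 mol
mass_C = n_limiting * M_C = 0.330539 * 109.8
mass_C = 36.2931822 g, rounded to 4 dp:

36.2932 g


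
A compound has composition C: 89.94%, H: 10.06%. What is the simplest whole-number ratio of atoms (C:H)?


Assume 100 g of compound, divide each mass% by atomic mass to get moles, then normalize by the smallest to get a raw atom ratio.
Moles per 100 g: C: 89.94/12.011 = 7.4881, H: 10.06/1.008 = 9.9802
Raw ratio (divide by min = 7.4881): C: 1.0, H: 1.333
Multiply by 3 to clear fractions: C: 3.0 ~= 3, H: 3.998 ~= 4
Reduce by GCD to get the simplest whole-number ratio:

3:4


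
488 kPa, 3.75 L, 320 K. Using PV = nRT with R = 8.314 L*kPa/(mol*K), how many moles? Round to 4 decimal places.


PV = nRT, solve for n = PV / (RT).
PV = 488 * 3.75 = 1830.0
RT = 8.314 * 320 = 2660.48
n = 1830.0 / 2660.48
n = 0.6878458 mol, rounded to 4 dp:

0.6878 mol


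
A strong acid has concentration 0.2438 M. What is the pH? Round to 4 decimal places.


A strong acid dissociates completely, so [H+] equals the given concentration.
pH = -log10([H+]) = -log10(0.2438)
pH = 0.6129663, rounded to 4 dp:

0.6130


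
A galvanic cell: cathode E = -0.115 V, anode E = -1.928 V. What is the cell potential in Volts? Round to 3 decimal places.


Standard cell potential: E_cell = E_cathode - E_anode.
E_cell = -0.115 - (-1.928)
E_cell = 1.813 V, rounded to 3 dp:

1.813 V


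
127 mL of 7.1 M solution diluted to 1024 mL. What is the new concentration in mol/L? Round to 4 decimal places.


Dilution: M1*V1 = M2*V2, solve for M2.
M2 = M1*V1 / V2
M2 = 7.1 * 127 / 1024
M2 = 901.7 / 1024
M2 = 0.88056641 mol/L, rounded to 4 dp:

0.8806 mol/L


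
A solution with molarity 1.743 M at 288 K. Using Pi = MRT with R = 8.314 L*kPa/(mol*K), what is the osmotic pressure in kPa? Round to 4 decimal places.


Osmotic pressure (van't Hoff): Pi = M*R*T.
RT = 8.314 * 288 = 2394.432
Pi = 1.743 * 2394.432
Pi = 4173.494976 kPa, rounded to 4 dp:

4173.4950 kPa


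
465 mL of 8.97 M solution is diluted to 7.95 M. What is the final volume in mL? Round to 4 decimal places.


Dilution: M1*V1 = M2*V2, solve for V2.
V2 = M1*V1 / M2
V2 = 8.97 * 465 / 7.95
V2 = 4171.05 / 7.95
V2 = 524.66037736 mL, rounded to 4 dp:

524.6604 mL


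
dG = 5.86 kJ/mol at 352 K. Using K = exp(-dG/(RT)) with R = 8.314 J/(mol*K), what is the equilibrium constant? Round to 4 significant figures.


dG is in kJ/mol; multiply by 1000 to match R in J/(mol*K).
RT = 8.314 * 352 = 2926.528 J/mol
exponent = -dG*1000 / (RT) = -(5.86*1000) / 2926.528 = -2.00237278
K = exp(-2.00237278)
K = 0.13501454, rounded to 4 significant figures:

0.1350


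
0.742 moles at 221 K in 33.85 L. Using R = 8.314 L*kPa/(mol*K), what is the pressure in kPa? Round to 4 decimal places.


PV = nRT, solve for P = nRT / V.
nRT = 0.742 * 8.314 * 221 = 1363.3463
P = 1363.3463 / 33.85
P = 40.27610931 kPa, rounded to 4 dp:

40.2761 kPa


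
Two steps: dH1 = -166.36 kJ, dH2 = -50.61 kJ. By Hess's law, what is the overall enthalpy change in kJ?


Hess's law: enthalpy is a state function, so add the step enthalpies.
dH_total = dH1 + dH2 = -166.36 + (-50.61)
dH_total = -216.97 kJ:

-216.97 kJ


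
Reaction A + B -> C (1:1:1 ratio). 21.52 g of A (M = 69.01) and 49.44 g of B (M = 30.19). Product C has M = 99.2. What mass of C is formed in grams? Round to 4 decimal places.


Find moles of each reactant; the smaller value is the limiting reagent in a 1:1:1 reaction, so moles_C equals moles of the limiter.
n_A = mass_A / M_A = 21.52 / 69.01 = 0.311839 mol
n_B = mass_B / M_B = 49.44 / 30.19 = 1.637628 mol
Limiting reagent: A (smaller), n_limiting = 0.311839 mol
mass_C = n_limiting * M_C = 0.311839 * 99.2
mass_C = 30.9344288 g, rounded to 4 dp:

30.9344 g


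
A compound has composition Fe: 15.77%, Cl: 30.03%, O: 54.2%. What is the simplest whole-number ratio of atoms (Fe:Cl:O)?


Assume 100 g of compound, divide each mass% by atomic mass to get moles, then normalize by the smallest to get a raw atom ratio.
Moles per 100 g: Fe: 15.77/55.845 = 0.2824, Cl: 30.03/35.453 = 0.847, O: 54.2/15.999 = 3.3877
Raw ratio (divide by min = 0.2824): Fe: 1.0, Cl: 3.0, O: 11.997
Multiply by 1 to clear fractions: Fe: 1.0 ~= 1, Cl: 3.0 ~= 3, O: 11.997 ~= 12
Reduce by GCD to get the simplest whole-number ratio:

1:3:12


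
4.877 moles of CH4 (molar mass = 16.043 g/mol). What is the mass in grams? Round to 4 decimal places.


mass = n * M
mass = 4.877 * 16.043
mass = 78.241711 g, rounded to 4 dp:

78.2417 g


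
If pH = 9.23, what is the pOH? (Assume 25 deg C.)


At 25 deg C, pH + pOH = 14.
pOH = 14 - pH = 14 - 9.23
pOH = 4.77:

4.77


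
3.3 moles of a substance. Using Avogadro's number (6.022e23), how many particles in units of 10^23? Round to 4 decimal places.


N = n * NA, then divide by 1e23 for the requested units.
N / 1e23 = n * 6.022
N / 1e23 = 3.3 * 6.022
N / 1e23 = 19.8726, rounded to 4 dp:

19.8726


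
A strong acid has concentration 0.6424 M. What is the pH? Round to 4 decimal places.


A strong acid dissociates completely, so [H+] equals the given concentration.
pH = -log10([H+]) = -log10(0.6424)
pH = 0.19219447, rounded to 4 dp:

0.1922


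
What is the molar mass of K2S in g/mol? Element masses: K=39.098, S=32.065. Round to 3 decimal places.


M = sum(count * atomic_mass) over atoms.
M = 2*39.098 + 1*32.065
M = 78.196 + 32.065
M = 110.261 g/mol, rounded to 3 dp:

110.261 g/mol


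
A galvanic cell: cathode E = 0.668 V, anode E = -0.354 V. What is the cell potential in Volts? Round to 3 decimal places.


Standard cell potential: E_cell = E_cathode - E_anode.
E_cell = 0.668 - (-0.354)
E_cell = 1.022 V, rounded to 3 dp:

1.022 V


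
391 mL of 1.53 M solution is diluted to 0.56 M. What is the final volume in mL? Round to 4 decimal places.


Dilution: M1*V1 = M2*V2, solve for V2.
V2 = M1*V1 / M2
V2 = 1.53 * 391 / 0.56
V2 = 598.23 / 0.56
V2 = 1068.26785714 mL, rounded to 4 dp:

1068.2679 mL


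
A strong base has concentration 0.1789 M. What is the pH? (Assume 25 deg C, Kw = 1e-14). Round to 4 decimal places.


A strong base dissociates completely, so [OH-] equals the given concentration.
pOH = -log10([OH-]) = -log10(0.1789) = 0.74739
pH = 14 - pOH = 14 - 0.74739
pH = 13.25261, rounded to 4 dp:

13.2526


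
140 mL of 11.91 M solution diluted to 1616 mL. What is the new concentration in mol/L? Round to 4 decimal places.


Dilution: M1*V1 = M2*V2, solve for M2.
M2 = M1*V1 / V2
M2 = 11.91 * 140 / 1616
M2 = 1667.4 / 1616
M2 = 1.03180693 mol/L, rounded to 4 dp:

1.0318 mol/L


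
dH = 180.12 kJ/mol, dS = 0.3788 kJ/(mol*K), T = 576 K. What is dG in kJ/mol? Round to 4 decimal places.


Gibbs: dG = dH - T*dS (consistent units, dS already in kJ/(mol*K)).
T*dS = 576 * 0.3788 = 218.1888
dG = 180.12 - (218.1888)
dG = -38.0688 kJ/mol, rounded to 4 dp:

-38.0688 kJ/mol


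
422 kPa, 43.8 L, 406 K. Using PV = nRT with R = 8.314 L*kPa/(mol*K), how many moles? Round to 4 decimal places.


PV = nRT, solve for n = PV / (RT).
PV = 422 * 43.8 = 18483.6
RT = 8.314 * 406 = 3375.484
n = 18483.6 / 3375.484
n = 5.47583695 mol, rounded to 4 dp:

5.4758 mol


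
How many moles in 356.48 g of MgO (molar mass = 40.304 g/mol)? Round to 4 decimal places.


n = mass / M
n = 356.48 / 40.304
n = 8.84477967 mol, rounded to 4 dp:

8.8448 mol


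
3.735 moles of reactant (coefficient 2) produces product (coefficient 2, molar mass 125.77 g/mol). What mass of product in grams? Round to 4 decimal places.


Use the coefficient ratio to convert reactant moles to product moles, then multiply by the product's molar mass.
moles_P = moles_R * (coeff_P / coeff_R) = 3.735 * (2/2) = 3.735
mass_P = moles_P * M_P = 3.735 * 125.77
mass_P = 469.75095 g, rounded to 4 dp:

469.7510 g


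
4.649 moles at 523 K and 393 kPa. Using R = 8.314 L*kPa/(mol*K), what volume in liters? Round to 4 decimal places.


PV = nRT, solve for V = nRT / P.
nRT = 4.649 * 8.314 * 523 = 20214.8841
V = 20214.8841 / 393
V = 51.43736412 L, rounded to 4 dp:

51.4374 L


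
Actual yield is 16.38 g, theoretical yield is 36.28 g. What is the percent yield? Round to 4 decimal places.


% yield = 100 * actual / theoretical
% yield = 100 * 16.38 / 36.28
% yield = 45.14884234 %, rounded to 4 dp:

45.1488 %


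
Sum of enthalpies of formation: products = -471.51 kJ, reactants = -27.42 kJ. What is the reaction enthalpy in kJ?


dH_rxn = sum(dH_f products) - sum(dH_f reactants)
dH_rxn = -471.51 - (-27.42)
dH_rxn = -444.09 kJ:

-444.09 kJ


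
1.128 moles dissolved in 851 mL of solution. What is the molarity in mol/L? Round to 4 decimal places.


Convert volume to liters: V_L = V_mL / 1000.
V_L = 851 / 1000 = 0.851 L
M = n / V_L = 1.128 / 0.851
M = 1.32549941 mol/L, rounded to 4 dp:

1.3255 mol/L


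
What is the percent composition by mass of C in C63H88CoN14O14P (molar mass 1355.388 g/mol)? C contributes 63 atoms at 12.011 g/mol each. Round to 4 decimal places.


pct = 100 * (n_elem * M_elem) / M_total
mass_contribution = 63 * 12.011 = 756.693 g/mol
pct = 100 * 756.693 / 1355.388
pct = 55.82851552 %, rounded to 4 dp:

55.8285 %


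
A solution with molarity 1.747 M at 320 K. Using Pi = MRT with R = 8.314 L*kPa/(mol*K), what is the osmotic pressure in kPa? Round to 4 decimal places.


Osmotic pressure (van't Hoff): Pi = M*R*T.
RT = 8.314 * 320 = 2660.48
Pi = 1.747 * 2660.48
Pi = 4647.85856 kPa, rounded to 4 dp:

4647.8586 kPa


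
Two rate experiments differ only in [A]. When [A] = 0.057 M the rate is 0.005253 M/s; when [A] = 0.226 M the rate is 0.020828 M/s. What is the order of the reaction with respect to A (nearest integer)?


Rate is proportional to [A]^n, so rate2/rate1 = ([A]2/[A]1)^n. Take logs to solve for n.
rate2/rate1 = 0.020828 / 0.005253 = 3.965
[A]2/[A]1 = 0.226 / 0.057 = 3.9649
n = ln(3.965) / ln(3.9649) = 1.0
Nearest integer order:

1


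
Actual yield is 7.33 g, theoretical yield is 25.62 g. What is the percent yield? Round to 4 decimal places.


% yield = 100 * actual / theoretical
% yield = 100 * 7.33 / 25.62
% yield = 28.61046058 %, rounded to 4 dp:

28.6105 %


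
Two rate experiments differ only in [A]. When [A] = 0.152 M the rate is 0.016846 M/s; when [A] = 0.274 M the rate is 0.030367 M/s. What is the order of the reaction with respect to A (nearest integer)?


Rate is proportional to [A]^n, so rate2/rate1 = ([A]2/[A]1)^n. Take logs to solve for n.
rate2/rate1 = 0.030367 / 0.016846 = 1.8026
[A]2/[A]1 = 0.274 / 0.152 = 1.8026
n = ln(1.8026) / ln(1.8026) = 1.0
Nearest integer order:

1


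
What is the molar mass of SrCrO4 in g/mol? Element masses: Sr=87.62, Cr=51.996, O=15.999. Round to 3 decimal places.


M = sum(count * atomic_mass) over atoms.
M = 1*87.62 + 1*51.996 + 4*15.999
M = 87.62 + 51.996 + 63.996
M = 203.612 g/mol, rounded to 3 dp:

203.612 g/mol


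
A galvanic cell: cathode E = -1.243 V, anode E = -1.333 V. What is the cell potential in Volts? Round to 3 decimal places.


Standard cell potential: E_cell = E_cathode - E_anode.
E_cell = -1.243 - (-1.333)
E_cell = 0.09 V, rounded to 3 dp:

0.090 V


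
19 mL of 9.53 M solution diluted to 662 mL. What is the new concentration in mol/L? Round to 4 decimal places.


Dilution: M1*V1 = M2*V2, solve for M2.
M2 = M1*V1 / V2
M2 = 9.53 * 19 / 662
M2 = 181.07 / 662
M2 = 0.27351964 mol/L, rounded to 4 dp:

0.2735 mol/L


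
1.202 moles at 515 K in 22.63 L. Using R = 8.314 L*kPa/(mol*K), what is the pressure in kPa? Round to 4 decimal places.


PV = nRT, solve for P = nRT / V.
nRT = 1.202 * 8.314 * 515 = 5146.6154
P = 5146.6154 / 22.63
P = 227.42445426 kPa, rounded to 4 dp:

227.4245 kPa


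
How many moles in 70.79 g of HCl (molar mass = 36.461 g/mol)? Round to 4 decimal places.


n = mass / M
n = 70.79 / 36.461
n = 1.94152656 mol, rounded to 4 dp:

1.9415 mol


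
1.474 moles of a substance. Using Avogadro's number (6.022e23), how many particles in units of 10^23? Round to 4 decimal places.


N = n * NA, then divide by 1e23 for the requested units.
N / 1e23 = n * 6.022
N / 1e23 = 1.474 * 6.022
N / 1e23 = 8.876428, rounded to 4 dp:

8.8764


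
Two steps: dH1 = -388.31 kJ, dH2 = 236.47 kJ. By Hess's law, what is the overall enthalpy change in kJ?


Hess's law: enthalpy is a state function, so add the step enthalpies.
dH_total = dH1 + dH2 = -388.31 + (236.47)
dH_total = -151.84 kJ:

-151.84 kJ


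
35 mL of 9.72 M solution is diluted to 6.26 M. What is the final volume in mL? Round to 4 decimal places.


Dilution: M1*V1 = M2*V2, solve for V2.
V2 = M1*V1 / M2
V2 = 9.72 * 35 / 6.26
V2 = 340.2 / 6.26
V2 = 54.34504792 mL, rounded to 4 dp:

54.3450 mL


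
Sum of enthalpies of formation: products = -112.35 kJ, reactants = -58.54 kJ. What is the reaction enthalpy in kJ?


dH_rxn = sum(dH_f products) - sum(dH_f reactants)
dH_rxn = -112.35 - (-58.54)
dH_rxn = -53.81 kJ:

-53.81 kJ


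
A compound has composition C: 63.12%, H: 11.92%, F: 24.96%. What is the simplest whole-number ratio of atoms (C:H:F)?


Assume 100 g of compound, divide each mass% by atomic mass to get moles, then normalize by the smallest to get a raw atom ratio.
Moles per 100 g: C: 63.12/12.011 = 5.2552, H: 11.92/1.008 = 11.8254, F: 24.96/18.998 = 1.3138
Raw ratio (divide by min = 1.3138): C: 4.0, H: 9.001, F: 1.0
Multiply by 1 to clear fractions: C: 4.0 ~= 4, H: 9.001 ~= 9, F: 1.0 ~= 1
Reduce by GCD to get the simplest whole-number ratio:

4:9:1


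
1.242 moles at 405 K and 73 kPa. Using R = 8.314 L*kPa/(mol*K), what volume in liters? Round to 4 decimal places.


PV = nRT, solve for V = nRT / P.
nRT = 1.242 * 8.314 * 405 = 4182.0251
V = 4182.0251 / 73
V = 57.28801507 L, rounded to 4 dp:

57.2880 L


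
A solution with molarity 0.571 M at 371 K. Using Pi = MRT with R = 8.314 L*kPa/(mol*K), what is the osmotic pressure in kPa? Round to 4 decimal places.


Osmotic pressure (van't Hoff): Pi = M*R*T.
RT = 8.314 * 371 = 3084.494
Pi = 0.571 * 3084.494
Pi = 1761.246074 kPa, rounded to 4 dp:

1761.2461 kPa


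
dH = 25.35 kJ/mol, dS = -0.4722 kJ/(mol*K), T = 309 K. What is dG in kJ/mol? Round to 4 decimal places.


Gibbs: dG = dH - T*dS (consistent units, dS already in kJ/(mol*K)).
T*dS = 309 * -0.4722 = -145.9098
dG = 25.35 - (-145.9098)
dG = 171.2598 kJ/mol, rounded to 4 dp:

171.2598 kJ/mol


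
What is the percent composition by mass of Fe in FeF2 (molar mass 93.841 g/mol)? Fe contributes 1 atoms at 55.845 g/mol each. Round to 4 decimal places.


pct = 100 * (n_elem * M_elem) / M_total
mass_contribution = 1 * 55.845 = 55.845 g/mol
pct = 100 * 55.845 / 93.841
pct = 59.5102354 %, rounded to 4 dp:

59.5102 %


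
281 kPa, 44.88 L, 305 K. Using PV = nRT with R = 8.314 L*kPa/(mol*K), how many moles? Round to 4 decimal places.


PV = nRT, solve for n = PV / (RT).
PV = 281 * 44.88 = 12611.28
RT = 8.314 * 305 = 2535.77
n = 12611.28 / 2535.77
n = 4.97335326 mol, rounded to 4 dp:

4.9734 mol


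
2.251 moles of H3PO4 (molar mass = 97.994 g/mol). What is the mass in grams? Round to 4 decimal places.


mass = n * M
mass = 2.251 * 97.994
mass = 220.584494 g, rounded to 4 dp:

220.5845 g


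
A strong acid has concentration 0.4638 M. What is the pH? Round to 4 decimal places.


A strong acid dissociates completely, so [H+] equals the given concentration.
pH = -log10([H+]) = -log10(0.4638)
pH = 0.33366926, rounded to 4 dp:

0.3337


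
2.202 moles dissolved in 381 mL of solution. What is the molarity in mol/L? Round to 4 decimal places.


Convert volume to liters: V_L = V_mL / 1000.
V_L = 381 / 1000 = 0.381 L
M = n / V_L = 2.202 / 0.381
M = 5.77952756 mol/L, rounded to 4 dp:

5.7795 mol/L


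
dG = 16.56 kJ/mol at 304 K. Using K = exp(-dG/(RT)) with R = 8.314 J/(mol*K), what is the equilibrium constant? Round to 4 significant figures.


dG is in kJ/mol; multiply by 1000 to match R in J/(mol*K).
RT = 8.314 * 304 = 2527.456 J/mol
exponent = -dG*1000 / (RT) = -(16.56*1000) / 2527.456 = -6.55204284
K = exp(-6.55204284)
K = 0.0014271971, rounded to 4 significant figures:

0.001427


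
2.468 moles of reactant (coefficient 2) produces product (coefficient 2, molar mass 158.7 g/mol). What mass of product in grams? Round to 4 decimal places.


Use the coefficient ratio to convert reactant moles to product moles, then multiply by the product's molar mass.
moles_P = moles_R * (coeff_P / coeff_R) = 2.468 * (2/2) = 2.468
mass_P = moles_P * M_P = 2.468 * 158.7
mass_P = 391.6716 g, rounded to 4 dp:

391.6716 g


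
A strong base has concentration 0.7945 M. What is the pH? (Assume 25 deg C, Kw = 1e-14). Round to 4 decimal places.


A strong base dissociates completely, so [OH-] equals the given concentration.
pOH = -log10([OH-]) = -log10(0.7945) = 0.099906
pH = 14 - pOH = 14 - 0.099906
pH = 13.900094, rounded to 4 dp:

13.9001


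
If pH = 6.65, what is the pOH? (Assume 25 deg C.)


At 25 deg C, pH + pOH = 14.
pOH = 14 - pH = 14 - 6.65
pOH = 7.35:

7.35


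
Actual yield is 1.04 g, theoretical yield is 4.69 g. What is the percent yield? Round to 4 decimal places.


% yield = 100 * actual / theoretical
% yield = 100 * 1.04 / 4.69
% yield = 22.17484009 %, rounded to 4 dp:

22.1748 %


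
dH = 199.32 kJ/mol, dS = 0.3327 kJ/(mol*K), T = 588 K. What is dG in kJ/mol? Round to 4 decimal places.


Gibbs: dG = dH - T*dS (consistent units, dS already in kJ/(mol*K)).
T*dS = 588 * 0.3327 = 195.6276
dG = 199.32 - (195.6276)
dG = 3.6924 kJ/mol, rounded to 4 dp:

3.6924 kJ/mol


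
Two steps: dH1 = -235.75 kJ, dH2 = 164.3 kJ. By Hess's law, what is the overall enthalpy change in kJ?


Hess's law: enthalpy is a state function, so add the step enthalpies.
dH_total = dH1 + dH2 = -235.75 + (164.3)
dH_total = -71.45 kJ:

-71.45 kJ


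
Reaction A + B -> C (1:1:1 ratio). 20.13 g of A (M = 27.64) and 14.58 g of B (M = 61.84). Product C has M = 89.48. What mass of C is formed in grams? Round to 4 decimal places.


Find moles of each reactant; the smaller value is the limiting reagent in a 1:1:1 reaction, so moles_C equals moles of the limiter.
n_A = mass_A / M_A = 20.13 / 27.64 = 0.728292 mol
n_B = mass_B / M_B = 14.58 / 61.84 = 0.23577 mol
Limiting reagent: B (smaller), n_limiting = 0.23577 mol
mass_C = n_limiting * M_C = 0.23577 * 89.48
mass_C = 21.0966996 g, rounded to 4 dp:

21.0967 g


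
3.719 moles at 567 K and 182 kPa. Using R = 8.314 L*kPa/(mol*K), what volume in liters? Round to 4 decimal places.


PV = nRT, solve for V = nRT / P.
nRT = 3.719 * 8.314 * 567 = 17531.5073
V = 17531.5073 / 182
V = 96.32696319 L, rounded to 4 dp:

96.3270 L


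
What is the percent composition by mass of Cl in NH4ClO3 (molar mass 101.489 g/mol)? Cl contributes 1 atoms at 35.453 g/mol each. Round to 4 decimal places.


pct = 100 * (n_elem * M_elem) / M_total
mass_contribution = 1 * 35.453 = 35.453 g/mol
pct = 100 * 35.453 / 101.489
pct = 34.93284987 %, rounded to 4 dp:

34.9328 %


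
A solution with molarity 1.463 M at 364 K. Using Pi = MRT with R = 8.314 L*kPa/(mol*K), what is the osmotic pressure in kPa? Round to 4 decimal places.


Osmotic pressure (van't Hoff): Pi = M*R*T.
RT = 8.314 * 364 = 3026.296
Pi = 1.463 * 3026.296
Pi = 4427.471048 kPa, rounded to 4 dp:

4427.4710 kPa


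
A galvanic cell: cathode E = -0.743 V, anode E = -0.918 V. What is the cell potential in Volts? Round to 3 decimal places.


Standard cell potential: E_cell = E_cathode - E_anode.
E_cell = -0.743 - (-0.918)
E_cell = 0.175 V, rounded to 3 dp:

0.175 V


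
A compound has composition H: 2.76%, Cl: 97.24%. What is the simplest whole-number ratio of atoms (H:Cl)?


Assume 100 g of compound, divide each mass% by atomic mass to get moles, then normalize by the smallest to get a raw atom ratio.
Moles per 100 g: H: 2.76/1.008 = 2.7381, Cl: 97.24/35.453 = 2.7428
Raw ratio (divide by min = 2.7381): H: 1.0, Cl: 1.002
Multiply by 1 to clear fractions: H: 1.0 ~= 1, Cl: 1.002 ~= 1
Reduce by GCD to get the simplest whole-number ratio:

1:1


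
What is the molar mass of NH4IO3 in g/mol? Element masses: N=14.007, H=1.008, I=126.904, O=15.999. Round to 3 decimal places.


M = sum(count * atomic_mass) over atoms.
M = 1*14.007 + 4*1.008 + 1*126.904 + 3*15.999
M = 14.007 + 4.032 + 126.904 + 47.997
M = 192.94 g/mol, rounded to 3 dp:

192.940 g/mol


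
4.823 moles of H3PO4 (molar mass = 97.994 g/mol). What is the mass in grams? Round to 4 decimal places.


mass = n * M
mass = 4.823 * 97.994
mass = 472.625062 g, rounded to 4 dp:

472.6251 g


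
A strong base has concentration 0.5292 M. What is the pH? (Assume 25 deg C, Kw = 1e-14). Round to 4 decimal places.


A strong base dissociates completely, so [OH-] equals the given concentration.
pOH = -log10([OH-]) = -log10(0.5292) = 0.27638
pH = 14 - pOH = 14 - 0.27638
pH = 13.72362, rounded to 4 dp:

13.7236


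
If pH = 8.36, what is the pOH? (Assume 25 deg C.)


At 25 deg C, pH + pOH = 14.
pOH = 14 - pH = 14 - 8.36
pOH = 5.64:

5.64


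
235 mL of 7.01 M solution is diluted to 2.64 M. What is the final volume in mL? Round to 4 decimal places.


Dilution: M1*V1 = M2*V2, solve for V2.
V2 = M1*V1 / M2
V2 = 7.01 * 235 / 2.64
V2 = 1647.35 / 2.64
V2 = 623.99621212 mL, rounded to 4 dp:

623.9962 mL


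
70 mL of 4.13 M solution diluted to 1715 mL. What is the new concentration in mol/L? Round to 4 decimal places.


Dilution: M1*V1 = M2*V2, solve for M2.
M2 = M1*V1 / V2
M2 = 4.13 * 70 / 1715
M2 = 289.1 / 1715
M2 = 0.16857143 mol/L, rounded to 4 dp:

0.1686 mol/L


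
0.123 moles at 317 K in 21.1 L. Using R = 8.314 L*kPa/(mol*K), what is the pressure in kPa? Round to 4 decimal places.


PV = nRT, solve for P = nRT / V.
nRT = 0.123 * 8.314 * 317 = 324.1712
P = 324.1712 / 21.1
P = 15.36356398 kPa, rounded to 4 dp:

15.3636 kPa


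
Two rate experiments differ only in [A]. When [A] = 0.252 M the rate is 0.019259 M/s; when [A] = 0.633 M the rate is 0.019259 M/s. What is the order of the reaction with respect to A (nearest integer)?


Rate is proportional to [A]^n, so rate2/rate1 = ([A]2/[A]1)^n. Take logs to solve for n.
rate2/rate1 = 0.019259 / 0.019259 = 1.0
[A]2/[A]1 = 0.633 / 0.252 = 2.5119
n = ln(1.0) / ln(2.5119) = 0.0
Nearest integer order:

0


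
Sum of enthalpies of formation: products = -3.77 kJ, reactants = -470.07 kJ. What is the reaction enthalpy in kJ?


dH_rxn = sum(dH_f products) - sum(dH_f reactants)
dH_rxn = -3.77 - (-470.07)
dH_rxn = 466.3 kJ:

466.30 kJ


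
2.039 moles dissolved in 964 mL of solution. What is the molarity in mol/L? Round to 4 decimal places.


Convert volume to liters: V_L = V_mL / 1000.
V_L = 964 / 1000 = 0.964 L
M = n / V_L = 2.039 / 0.964
M = 2.11514523 mol/L, rounded to 4 dp:

2.1151 mol/L


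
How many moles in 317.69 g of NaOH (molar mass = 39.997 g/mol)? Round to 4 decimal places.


n = mass / M
n = 317.69 / 39.997
n = 7.94284571 mol, rounded to 4 dp:

7.9428 mol


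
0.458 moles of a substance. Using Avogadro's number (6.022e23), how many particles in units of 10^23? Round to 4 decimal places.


N = n * NA, then divide by 1e23 for the requested units.
N / 1e23 = n * 6.022
N / 1e23 = 0.458 * 6.022
N / 1e23 = 2.758076, rounded to 4 dp:

2.7581


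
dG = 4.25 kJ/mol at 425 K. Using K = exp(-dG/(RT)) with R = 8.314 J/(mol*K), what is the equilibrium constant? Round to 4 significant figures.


dG is in kJ/mol; multiply by 1000 to match R in J/(mol*K).
RT = 8.314 * 425 = 3533.45 J/mol
exponent = -dG*1000 / (RT) = -(4.25*1000) / 3533.45 = -1.20279047
K = exp(-1.20279047)
K = 0.30035491, rounded to 4 significant figures:

0.3004


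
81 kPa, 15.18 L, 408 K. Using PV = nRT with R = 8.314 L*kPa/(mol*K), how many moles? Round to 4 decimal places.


PV = nRT, solve for n = PV / (RT).
PV = 81 * 15.18 = 1229.58
RT = 8.314 * 408 = 3392.112
n = 1229.58 / 3392.112
n = 0.36248214 mol, rounded to 4 dp:

0.3625 mol


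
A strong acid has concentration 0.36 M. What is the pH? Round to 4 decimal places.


A strong acid dissociates completely, so [H+] equals the given concentration.
pH = -log10([H+]) = -log10(0.36)
pH = 0.4436975, rounded to 4 dp:

0.4437


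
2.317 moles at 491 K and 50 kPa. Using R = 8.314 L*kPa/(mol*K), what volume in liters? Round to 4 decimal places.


PV = nRT, solve for V = nRT / P.
nRT = 2.317 * 8.314 * 491 = 9458.3972
V = 9458.3972 / 50
V = 189.167944 L, rounded to 4 dp:

189.1679 L


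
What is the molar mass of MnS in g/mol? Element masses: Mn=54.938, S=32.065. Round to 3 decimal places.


M = sum(count * atomic_mass) over atoms.
M = 1*54.938 + 1*32.065
M = 54.938 + 32.065
M = 87.003 g/mol, rounded to 3 dp:

87.003 g/mol


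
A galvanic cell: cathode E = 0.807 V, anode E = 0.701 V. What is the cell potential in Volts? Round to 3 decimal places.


Standard cell potential: E_cell = E_cathode - E_anode.
E_cell = 0.807 - (0.701)
E_cell = 0.106 V, rounded to 3 dp:

0.106 V


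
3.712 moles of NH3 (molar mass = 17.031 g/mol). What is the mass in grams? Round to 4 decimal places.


mass = n * M
mass = 3.712 * 17.031
mass = 63.219072 g, rounded to 4 dp:

63.2191 g


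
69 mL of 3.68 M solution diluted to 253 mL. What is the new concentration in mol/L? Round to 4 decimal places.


Dilution: M1*V1 = M2*V2, solve for M2.
M2 = M1*V1 / V2
M2 = 3.68 * 69 / 253
M2 = 253.92 / 253
M2 = 1.00363636 mol/L, rounded to 4 dp:

1.0036 mol/L


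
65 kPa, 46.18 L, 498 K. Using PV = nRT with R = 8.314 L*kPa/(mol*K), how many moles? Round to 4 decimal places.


PV = nRT, solve for n = PV / (RT).
PV = 65 * 46.18 = 3001.7
RT = 8.314 * 498 = 4140.372
n = 3001.7 / 4140.372
n = 0.72498317 mol, rounded to 4 dp:

0.7250 mol


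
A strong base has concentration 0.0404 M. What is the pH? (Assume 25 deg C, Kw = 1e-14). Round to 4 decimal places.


A strong base dissociates completely, so [OH-] equals the given concentration.
pOH = -log10([OH-]) = -log10(0.0404) = 1.393619
pH = 14 - pOH = 14 - 1.393619
pH = 12.606381, rounded to 4 dp:

12.6064


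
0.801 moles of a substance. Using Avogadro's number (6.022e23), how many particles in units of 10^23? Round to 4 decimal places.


N = n * NA, then divide by 1e23 for the requested units.
N / 1e23 = n * 6.022
N / 1e23 = 0.801 * 6.022
N / 1e23 = 4.823622, rounded to 4 dp:

4.8236


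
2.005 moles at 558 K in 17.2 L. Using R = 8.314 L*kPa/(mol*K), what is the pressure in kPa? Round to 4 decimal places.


PV = nRT, solve for P = nRT / V.
nRT = 2.005 * 8.314 * 558 = 9301.6201
P = 9301.6201 / 17.2
P = 540.79186628 kPa, rounded to 4 dp:

540.7919 kPa


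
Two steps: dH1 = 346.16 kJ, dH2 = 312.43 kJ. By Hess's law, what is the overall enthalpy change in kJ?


Hess's law: enthalpy is a state function, so add the step enthalpies.
dH_total = dH1 + dH2 = 346.16 + (312.43)
dH_total = 658.59 kJ:

658.59 kJ


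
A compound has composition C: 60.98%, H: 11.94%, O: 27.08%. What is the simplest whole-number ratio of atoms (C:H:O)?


Assume 100 g of compound, divide each mass% by atomic mass to get moles, then normalize by the smallest to get a raw atom ratio.
Moles per 100 g: C: 60.98/12.011 = 5.077, H: 11.94/1.008 = 11.8452, O: 27.08/15.999 = 1.6926
Raw ratio (divide by min = 1.6926): C: 3.0, H: 6.998, O: 1.0
Multiply by 1 to clear fractions: C: 3.0 ~= 3, H: 6.998 ~= 7, O: 1.0 ~= 1
Reduce by GCD to get the simplest whole-number ratio:

3:7:1


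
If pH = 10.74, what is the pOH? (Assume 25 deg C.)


At 25 deg C, pH + pOH = 14.
pOH = 14 - pH = 14 - 10.74
pOH = 3.26:

3.26


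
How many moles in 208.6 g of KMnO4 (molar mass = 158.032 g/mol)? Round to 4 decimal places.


n = mass / M
n = 208.6 / 158.032
n = 1.31998583 mol, rounded to 4 dp:

1.3200 mol


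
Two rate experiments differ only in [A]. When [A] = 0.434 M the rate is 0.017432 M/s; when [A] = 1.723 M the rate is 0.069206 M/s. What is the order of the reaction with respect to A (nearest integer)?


Rate is proportional to [A]^n, so rate2/rate1 = ([A]2/[A]1)^n. Take logs to solve for n.
rate2/rate1 = 0.069206 / 0.017432 = 3.9701
[A]2/[A]1 = 1.723 / 0.434 = 3.97
n = ln(3.9701) / ln(3.97) = 1.0
Nearest integer order:

1


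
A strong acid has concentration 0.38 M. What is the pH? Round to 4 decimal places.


A strong acid dissociates completely, so [H+] equals the given concentration.
pH = -log10([H+]) = -log10(0.38)
pH = 0.4202164, rounded to 4 dp:

0.4202


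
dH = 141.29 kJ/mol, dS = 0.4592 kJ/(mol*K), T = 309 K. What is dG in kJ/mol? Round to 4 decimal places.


Gibbs: dG = dH - T*dS (consistent units, dS already in kJ/(mol*K)).
T*dS = 309 * 0.4592 = 141.8928
dG = 141.29 - (141.8928)
dG = -0.6028 kJ/mol, rounded to 4 dp:

-0.6028 kJ/mol


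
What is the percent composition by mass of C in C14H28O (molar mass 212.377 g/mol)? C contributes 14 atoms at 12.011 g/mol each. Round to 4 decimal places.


pct = 100 * (n_elem * M_elem) / M_total
mass_contribution = 14 * 12.011 = 168.154 g/mol
pct = 100 * 168.154 / 212.377
pct = 79.1771237 %, rounded to 4 dp:

79.1771 %
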